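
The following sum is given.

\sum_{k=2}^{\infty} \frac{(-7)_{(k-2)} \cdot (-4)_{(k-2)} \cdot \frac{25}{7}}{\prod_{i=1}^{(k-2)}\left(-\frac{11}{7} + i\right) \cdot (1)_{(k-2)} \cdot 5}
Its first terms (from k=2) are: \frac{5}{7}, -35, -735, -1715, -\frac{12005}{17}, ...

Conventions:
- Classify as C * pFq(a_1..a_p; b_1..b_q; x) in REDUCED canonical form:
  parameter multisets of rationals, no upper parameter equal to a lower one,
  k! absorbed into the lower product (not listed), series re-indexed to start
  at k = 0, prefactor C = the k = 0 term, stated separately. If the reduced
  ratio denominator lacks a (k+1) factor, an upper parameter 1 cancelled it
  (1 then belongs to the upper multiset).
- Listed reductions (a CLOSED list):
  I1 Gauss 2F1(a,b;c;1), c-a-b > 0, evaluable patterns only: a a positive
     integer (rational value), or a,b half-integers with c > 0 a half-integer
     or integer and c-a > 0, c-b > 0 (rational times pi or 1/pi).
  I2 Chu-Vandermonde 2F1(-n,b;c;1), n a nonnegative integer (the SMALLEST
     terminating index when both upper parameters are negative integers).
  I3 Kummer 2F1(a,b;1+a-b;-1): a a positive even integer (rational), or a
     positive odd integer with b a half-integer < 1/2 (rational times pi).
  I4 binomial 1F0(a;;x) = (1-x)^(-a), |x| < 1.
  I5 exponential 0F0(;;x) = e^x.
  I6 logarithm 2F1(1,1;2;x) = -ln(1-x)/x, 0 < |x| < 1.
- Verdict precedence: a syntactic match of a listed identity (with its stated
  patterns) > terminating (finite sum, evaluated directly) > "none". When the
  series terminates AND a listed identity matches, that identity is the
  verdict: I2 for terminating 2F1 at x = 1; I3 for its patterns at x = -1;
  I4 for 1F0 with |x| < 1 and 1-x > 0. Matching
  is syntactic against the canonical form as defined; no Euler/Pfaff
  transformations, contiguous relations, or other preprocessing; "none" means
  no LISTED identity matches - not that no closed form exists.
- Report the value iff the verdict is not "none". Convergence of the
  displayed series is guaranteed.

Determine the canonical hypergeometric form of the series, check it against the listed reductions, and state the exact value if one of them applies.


Prefactor \frac{5}{7}, argument 1: 2F1 with upper {-7, -4} over lower {-\frac{4}{7}}. Verdict at x = 1: Vandermonde's identity (I2) matches (terminating 2F1 at x = 1 with n = 4, b = -7, c = -\frac{4}{7}). Hence: -\frac{379665}{119}.

Key step: x = 1 and the constant factors (prefactor 5/7) combine into one prefactor.
Consecutive-term ratio: r(k) = 1 * (k-7) (k-4) / [(k-\frac{4}{7}) (k+1)] ; factor over Q: parameters, x = 1, and C = \frac{5}{7}.


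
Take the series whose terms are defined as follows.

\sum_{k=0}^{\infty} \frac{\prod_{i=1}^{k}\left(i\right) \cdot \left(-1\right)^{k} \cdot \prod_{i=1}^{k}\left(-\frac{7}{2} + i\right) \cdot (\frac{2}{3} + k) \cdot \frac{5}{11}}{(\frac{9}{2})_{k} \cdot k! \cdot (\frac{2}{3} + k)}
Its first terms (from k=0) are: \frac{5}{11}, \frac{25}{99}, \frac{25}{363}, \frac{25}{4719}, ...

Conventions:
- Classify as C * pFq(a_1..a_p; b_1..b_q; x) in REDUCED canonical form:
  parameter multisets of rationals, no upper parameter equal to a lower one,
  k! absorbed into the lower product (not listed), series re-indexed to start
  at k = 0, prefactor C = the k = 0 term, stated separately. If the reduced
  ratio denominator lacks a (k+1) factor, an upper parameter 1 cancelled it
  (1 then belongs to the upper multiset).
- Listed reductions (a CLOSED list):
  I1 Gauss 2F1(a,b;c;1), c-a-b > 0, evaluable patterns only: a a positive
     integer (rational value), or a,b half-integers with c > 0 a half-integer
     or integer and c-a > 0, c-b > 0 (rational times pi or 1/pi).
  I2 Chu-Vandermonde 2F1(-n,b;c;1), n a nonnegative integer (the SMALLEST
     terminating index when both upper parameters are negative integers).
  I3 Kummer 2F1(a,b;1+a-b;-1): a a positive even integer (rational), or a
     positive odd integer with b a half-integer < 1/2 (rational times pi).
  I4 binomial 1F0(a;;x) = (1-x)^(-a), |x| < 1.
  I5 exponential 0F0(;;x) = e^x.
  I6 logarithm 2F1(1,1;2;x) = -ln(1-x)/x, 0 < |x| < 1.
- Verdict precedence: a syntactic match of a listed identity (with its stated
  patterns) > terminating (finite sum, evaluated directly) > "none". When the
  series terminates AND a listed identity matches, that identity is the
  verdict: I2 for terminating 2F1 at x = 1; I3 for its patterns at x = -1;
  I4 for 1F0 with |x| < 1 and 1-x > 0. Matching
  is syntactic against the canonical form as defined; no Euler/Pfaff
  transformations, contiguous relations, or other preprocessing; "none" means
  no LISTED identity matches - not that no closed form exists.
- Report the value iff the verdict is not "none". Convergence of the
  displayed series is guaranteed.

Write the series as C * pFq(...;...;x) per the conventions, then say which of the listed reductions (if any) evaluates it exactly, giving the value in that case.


Reduced: x = -1, 2F1, upper = {-\frac{5}{2}, 1}, lower = {\frac{9}{2}}, C = \frac{5}{11}. Verdict (x = -1): Kummer's theorem (I3) applies (x = -1; c = \frac{9}{2} equals 1+a-b for upper {-\frac{5}{2}, 1}: listed pattern). Exact value: \frac{175}{704} \cdot \pi.

The tell: t_0 being \frac{5}{11}, the factor k + 2/3 cancels (top and bottom), leaving C = 5/11, x = -1.
Ratio: r(k) = -1 * (k-\frac{5}{2}) (k+1) / [(k+\frac{9}{2}) (k+1)] - rational; roots negated = parameters, x = -1, C = \frac{5}{11}.


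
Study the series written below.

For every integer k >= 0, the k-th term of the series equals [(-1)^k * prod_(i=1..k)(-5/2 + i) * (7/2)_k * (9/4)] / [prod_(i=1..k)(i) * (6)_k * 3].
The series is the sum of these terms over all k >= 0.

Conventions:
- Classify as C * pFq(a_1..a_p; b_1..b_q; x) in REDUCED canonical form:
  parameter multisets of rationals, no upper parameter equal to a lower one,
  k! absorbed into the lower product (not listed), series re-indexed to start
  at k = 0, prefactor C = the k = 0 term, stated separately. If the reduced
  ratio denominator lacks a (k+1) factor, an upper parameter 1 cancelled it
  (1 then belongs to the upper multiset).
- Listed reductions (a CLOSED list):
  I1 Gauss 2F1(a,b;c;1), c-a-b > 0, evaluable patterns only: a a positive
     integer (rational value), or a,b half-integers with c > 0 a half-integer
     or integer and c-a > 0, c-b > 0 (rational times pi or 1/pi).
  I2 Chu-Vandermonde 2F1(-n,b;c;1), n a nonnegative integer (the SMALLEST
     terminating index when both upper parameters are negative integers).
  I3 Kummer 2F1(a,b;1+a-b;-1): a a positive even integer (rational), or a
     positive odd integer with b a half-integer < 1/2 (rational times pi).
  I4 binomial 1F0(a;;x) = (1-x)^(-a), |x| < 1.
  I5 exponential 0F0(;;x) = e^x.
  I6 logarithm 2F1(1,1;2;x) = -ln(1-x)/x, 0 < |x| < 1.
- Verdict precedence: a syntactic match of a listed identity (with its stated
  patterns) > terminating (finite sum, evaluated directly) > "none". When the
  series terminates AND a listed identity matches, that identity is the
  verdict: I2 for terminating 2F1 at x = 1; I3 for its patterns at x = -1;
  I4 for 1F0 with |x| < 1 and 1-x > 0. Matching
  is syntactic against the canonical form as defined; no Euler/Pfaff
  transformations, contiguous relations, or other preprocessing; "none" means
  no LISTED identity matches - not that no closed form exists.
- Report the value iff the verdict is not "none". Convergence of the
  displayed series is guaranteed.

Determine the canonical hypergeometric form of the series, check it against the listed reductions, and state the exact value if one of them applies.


This is 3/4 * 2F1(-3/2, 7/2; 6; -1) in reduced canonical form. Verdict: no listed reduction: x = -1 and upper {-3/2, 7/2} fail every I1-I6 pattern.

Key step: t_0 being 3/4, the constant factors (prefactor 3/4) combine into one prefactor.
Term ratio: r(k) = (-1) * (k-3/2) (k+7/2) / [(k+6) (k+1)] - rational; roots negated = parameters, x = (-1), C = 3/4.


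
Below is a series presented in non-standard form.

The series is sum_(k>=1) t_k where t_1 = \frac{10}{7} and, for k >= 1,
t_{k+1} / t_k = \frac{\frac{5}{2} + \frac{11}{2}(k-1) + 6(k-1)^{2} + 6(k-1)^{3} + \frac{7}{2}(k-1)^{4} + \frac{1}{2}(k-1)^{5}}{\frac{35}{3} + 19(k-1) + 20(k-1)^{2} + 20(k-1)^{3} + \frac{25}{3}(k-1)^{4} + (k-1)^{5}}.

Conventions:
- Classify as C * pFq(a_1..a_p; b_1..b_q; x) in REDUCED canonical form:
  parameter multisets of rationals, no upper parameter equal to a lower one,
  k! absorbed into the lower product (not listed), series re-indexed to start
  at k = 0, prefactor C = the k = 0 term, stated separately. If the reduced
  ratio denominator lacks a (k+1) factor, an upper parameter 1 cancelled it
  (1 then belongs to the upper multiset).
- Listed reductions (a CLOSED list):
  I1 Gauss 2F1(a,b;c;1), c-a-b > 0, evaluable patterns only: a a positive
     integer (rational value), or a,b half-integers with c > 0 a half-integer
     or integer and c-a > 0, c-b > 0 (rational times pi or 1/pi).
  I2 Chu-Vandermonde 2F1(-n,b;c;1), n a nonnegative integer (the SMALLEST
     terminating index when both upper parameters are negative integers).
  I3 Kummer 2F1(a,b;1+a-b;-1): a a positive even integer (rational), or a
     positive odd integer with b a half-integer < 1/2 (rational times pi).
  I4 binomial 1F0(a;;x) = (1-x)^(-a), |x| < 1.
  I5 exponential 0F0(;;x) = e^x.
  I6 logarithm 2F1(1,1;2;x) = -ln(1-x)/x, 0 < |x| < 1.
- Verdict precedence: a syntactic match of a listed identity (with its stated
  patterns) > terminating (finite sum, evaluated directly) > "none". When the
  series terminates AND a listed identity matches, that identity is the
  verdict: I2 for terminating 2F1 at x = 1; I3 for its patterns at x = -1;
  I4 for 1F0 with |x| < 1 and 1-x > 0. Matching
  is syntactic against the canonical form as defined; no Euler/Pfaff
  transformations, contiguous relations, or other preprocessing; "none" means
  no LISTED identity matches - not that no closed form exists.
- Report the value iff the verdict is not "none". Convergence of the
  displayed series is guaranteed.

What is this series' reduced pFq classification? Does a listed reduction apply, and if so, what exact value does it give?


Classification (C = \frac{10}{7}): 2F1 with upper {1, 1}, lower {\frac{7}{3}}, argument x = \frac{1}{2}. Verdict: none - this 2F1 at x = \frac{1}{2} matches no listed pattern, and upper {1, 1} holds no stopper.

First insight: t_0 = \frac{10}{7} here, and roots of the ratio polynomials (C = 10/7) are the negated parameters.
Term ratio: r(k) = \frac{1}{2} * (k+1) (k+1) / [(k+\frac{7}{3}) (k+1)] - rational; roots negated = parameters, x = \frac{1}{2}, C = \frac{10}{7}.


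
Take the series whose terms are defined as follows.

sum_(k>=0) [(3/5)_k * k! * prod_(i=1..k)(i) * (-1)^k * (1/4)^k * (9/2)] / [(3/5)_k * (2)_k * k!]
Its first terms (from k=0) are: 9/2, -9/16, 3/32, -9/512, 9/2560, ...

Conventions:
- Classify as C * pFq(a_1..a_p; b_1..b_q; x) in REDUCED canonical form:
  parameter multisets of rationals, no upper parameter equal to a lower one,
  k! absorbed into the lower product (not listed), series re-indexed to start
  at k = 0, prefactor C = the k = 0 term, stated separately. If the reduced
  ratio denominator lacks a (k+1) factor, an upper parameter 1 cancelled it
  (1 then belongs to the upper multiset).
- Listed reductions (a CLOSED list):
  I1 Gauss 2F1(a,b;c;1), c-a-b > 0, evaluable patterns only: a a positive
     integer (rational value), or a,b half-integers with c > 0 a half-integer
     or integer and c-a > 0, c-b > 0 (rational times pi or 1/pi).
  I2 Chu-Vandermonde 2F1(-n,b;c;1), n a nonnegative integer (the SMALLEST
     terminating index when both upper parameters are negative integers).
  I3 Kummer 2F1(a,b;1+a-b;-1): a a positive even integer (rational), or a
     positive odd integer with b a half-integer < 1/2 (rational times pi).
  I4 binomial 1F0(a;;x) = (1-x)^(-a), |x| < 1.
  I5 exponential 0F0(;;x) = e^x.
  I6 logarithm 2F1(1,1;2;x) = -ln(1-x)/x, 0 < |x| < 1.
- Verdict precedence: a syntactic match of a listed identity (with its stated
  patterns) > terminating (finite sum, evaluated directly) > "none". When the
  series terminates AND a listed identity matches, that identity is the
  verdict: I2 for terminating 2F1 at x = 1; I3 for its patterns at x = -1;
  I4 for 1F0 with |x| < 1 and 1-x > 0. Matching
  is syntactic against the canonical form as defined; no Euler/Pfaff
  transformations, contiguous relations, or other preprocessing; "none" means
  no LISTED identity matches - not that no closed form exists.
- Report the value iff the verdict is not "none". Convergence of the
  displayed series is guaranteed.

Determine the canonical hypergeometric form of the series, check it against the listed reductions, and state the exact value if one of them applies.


With C = 9/2: the canonical form is 2F1(1, 1; 2; -1/4). Verdict: the logarithmic series (I6) matches (the logarithm: parameters (1,1;2), x = -1/4). Its exact value is 18 * ln(5/4).

First insight: t_0 = 9/2 here, and the (-1)^k factor (prefactor 9/2) folds into the argument's sign.
Term ratio: r(k) = (-1/4) * (k+1) (k+1) / [(k+2) (k+1)] - rational; roots negated = parameters, x = (-1/4), C = 9/2.


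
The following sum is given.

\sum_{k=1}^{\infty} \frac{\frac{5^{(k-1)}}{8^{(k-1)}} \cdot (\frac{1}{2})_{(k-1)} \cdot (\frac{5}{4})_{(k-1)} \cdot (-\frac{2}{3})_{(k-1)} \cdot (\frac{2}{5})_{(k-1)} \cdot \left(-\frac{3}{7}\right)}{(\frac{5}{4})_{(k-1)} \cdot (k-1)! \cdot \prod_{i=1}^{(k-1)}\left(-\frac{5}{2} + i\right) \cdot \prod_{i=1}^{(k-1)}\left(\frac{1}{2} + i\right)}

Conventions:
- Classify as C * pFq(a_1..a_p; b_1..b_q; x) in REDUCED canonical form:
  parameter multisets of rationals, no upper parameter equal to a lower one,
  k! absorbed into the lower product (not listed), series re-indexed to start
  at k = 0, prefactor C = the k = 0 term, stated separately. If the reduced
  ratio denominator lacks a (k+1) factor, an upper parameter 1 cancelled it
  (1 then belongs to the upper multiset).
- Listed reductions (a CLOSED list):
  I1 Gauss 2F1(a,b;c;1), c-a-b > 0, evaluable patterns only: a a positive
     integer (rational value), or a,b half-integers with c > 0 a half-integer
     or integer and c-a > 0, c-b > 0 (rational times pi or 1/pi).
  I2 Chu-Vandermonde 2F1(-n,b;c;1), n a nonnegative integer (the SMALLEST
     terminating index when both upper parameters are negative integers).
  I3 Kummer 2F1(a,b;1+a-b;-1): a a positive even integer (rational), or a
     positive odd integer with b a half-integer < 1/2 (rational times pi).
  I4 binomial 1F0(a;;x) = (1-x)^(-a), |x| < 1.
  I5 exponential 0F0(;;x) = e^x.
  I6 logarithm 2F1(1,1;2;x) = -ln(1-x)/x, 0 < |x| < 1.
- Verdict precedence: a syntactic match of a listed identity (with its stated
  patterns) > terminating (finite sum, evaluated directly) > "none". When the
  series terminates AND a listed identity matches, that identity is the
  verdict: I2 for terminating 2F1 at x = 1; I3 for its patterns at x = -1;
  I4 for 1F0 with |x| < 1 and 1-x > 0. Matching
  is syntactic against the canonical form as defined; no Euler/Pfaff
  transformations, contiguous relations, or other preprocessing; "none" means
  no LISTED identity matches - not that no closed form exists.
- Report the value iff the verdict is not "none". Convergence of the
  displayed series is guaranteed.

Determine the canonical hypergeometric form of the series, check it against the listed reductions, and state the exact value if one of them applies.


Canonical form: C = -\frac{3}{7} times 3F2 with upper {-\frac{2}{3}, \frac{2}{5}, \frac{1}{2}}, lower {-\frac{3}{2}, \frac{3}{2}}, x = \frac{5}{8}. Verdict: none. Every listed pattern misses the 3F2 form at \frac{5}{8}, upper {-\frac{2}{3}, \frac{2}{5}, \frac{1}{2}}.

Key observation: x = \frac{5}{8} and the parameter 5/4 appears in both the upper and lower lists and cancels.
Ratio: r(k) = \frac{5}{8} * (k-\frac{2}{3}) (k+\frac{2}{5}) (k+\frac{1}{2}) / [(k-\frac{3}{2}) (k+\frac{3}{2}) (k+1)] ; factor over Q: parameters, x = \frac{5}{8}, and C = -\frac{3}{7}.


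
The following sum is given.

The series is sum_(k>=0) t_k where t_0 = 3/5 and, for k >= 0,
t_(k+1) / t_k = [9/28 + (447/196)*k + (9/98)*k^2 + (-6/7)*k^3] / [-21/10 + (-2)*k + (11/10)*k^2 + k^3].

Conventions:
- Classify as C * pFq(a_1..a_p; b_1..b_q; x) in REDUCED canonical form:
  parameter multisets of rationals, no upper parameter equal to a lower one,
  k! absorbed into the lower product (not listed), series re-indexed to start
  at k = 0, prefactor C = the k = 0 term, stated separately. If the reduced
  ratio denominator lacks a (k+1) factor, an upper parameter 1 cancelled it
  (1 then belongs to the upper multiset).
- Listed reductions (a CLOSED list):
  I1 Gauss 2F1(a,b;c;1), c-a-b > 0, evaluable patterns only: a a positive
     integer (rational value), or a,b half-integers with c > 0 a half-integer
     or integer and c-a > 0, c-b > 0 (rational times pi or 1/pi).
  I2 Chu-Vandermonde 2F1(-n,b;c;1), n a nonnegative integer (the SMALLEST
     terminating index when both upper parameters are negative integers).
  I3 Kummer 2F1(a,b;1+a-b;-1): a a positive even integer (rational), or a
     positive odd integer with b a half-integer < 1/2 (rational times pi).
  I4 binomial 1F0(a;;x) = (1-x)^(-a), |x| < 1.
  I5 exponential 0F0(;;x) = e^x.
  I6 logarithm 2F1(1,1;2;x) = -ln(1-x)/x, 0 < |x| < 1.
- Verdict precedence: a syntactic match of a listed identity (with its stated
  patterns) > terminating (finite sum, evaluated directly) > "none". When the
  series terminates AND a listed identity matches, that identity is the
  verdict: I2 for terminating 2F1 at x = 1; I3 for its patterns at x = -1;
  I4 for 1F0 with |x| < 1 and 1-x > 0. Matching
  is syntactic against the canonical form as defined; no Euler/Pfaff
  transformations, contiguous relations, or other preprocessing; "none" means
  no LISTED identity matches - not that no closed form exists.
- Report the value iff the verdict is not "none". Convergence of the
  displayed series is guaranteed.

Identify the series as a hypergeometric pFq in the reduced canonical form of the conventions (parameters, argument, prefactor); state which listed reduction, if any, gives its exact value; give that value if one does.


Canonical form: C = 3/5 times 2F1 with upper {-7/4, 1/7}, lower {-7/5}, x = -6/7. Verdict: none here - no I1-I6 shape fits x = -6/7 with lower {-7/5}.

Key observation: x = (-6/7) and cancel k + 3/2 from the displayed ratio first; then prefactor 3/5.
Consecutive-term ratio: r(k) = (-6/7) * (k-7/4) (k+1/7) / [(k-7/5) (k+1)] - poly over poly, x = (-6/7) from leading terms; C = 3/5 at k = 0.


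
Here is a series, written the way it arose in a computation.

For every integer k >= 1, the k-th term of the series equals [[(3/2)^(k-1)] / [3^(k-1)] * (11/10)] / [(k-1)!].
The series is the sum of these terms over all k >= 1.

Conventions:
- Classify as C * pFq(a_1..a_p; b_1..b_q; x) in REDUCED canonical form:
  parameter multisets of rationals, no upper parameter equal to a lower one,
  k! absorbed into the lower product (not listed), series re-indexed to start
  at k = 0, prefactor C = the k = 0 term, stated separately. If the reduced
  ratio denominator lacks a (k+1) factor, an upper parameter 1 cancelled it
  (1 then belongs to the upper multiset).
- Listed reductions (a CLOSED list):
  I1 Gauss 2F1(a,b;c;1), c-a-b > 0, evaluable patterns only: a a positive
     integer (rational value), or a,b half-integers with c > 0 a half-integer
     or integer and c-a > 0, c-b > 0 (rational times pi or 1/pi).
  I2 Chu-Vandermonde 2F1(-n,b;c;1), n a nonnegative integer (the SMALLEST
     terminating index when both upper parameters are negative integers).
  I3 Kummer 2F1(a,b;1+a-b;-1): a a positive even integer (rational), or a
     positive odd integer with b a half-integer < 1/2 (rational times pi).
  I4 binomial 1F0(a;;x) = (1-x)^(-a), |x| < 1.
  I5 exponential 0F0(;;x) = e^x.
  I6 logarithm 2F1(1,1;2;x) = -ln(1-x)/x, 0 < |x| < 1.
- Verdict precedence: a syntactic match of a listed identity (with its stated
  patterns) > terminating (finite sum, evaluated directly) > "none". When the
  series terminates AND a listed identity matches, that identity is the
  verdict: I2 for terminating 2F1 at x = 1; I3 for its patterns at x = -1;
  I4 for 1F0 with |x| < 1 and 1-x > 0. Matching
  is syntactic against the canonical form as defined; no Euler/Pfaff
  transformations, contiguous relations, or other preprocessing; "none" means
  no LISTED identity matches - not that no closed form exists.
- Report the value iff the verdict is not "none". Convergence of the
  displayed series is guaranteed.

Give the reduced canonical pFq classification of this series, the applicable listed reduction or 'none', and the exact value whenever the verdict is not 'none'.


The series (x = 1/2) is 0F0: upper {-}, lower {-}, prefactor 11/10. Verdict: the exponential series (I5) applies (the 0F0 exponential series at x = 1/2). Sum: (11/10) * e^(1/2).

Key step: with t_0 = 11/10, the two k-th powers (prefactor 11/10) combine into one argument.
Step ratio: r(k) = (1/2) * 1 / [(k+1)] - rational in k, leading ratio (1/2); with t_0 = 11/10, classification follows.


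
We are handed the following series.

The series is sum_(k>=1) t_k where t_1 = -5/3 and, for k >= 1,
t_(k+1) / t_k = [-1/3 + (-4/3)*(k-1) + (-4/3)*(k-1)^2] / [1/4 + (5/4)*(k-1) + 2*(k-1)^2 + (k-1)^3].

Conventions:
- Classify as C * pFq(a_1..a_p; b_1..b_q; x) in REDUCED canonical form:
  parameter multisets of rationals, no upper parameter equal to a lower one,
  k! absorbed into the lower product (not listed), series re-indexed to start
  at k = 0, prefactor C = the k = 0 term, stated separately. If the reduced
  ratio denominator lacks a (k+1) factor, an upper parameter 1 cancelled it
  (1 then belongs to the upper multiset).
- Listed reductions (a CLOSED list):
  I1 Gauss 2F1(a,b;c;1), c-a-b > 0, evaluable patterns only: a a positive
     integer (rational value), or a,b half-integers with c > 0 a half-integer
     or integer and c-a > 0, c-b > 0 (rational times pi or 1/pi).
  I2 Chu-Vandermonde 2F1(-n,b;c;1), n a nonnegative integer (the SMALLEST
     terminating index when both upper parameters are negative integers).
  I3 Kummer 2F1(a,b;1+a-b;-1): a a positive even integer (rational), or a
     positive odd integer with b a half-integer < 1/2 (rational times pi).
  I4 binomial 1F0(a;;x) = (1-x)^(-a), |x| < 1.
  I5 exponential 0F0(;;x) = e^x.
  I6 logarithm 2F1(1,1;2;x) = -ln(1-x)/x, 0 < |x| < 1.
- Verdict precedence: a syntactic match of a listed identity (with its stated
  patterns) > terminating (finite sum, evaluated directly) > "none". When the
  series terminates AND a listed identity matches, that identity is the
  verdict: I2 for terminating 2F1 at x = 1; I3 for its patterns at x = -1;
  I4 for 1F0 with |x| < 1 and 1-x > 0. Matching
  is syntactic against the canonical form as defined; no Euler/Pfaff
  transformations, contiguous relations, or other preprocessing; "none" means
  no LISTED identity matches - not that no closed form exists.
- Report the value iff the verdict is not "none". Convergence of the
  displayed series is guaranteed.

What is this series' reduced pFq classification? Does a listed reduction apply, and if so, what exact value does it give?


x = -4/3 here; the reduced form reads 0F0, upper {-}, lower {-}, C = -5/3. Verdict: exponential (I5) applies (the 0F0 exponential series at x = -4/3). Value: (-5/3) * e^(-4/3).

Key observation: x = (-4/3) and factor the ratio over Q (C = -5/3, x = -4/3): negated roots = parameters.
Ratio: r(k) = (-4/3) * 1 / [(k+1)] - poly over poly, x = (-4/3) from leading terms; C = -5/3 at k = 0.


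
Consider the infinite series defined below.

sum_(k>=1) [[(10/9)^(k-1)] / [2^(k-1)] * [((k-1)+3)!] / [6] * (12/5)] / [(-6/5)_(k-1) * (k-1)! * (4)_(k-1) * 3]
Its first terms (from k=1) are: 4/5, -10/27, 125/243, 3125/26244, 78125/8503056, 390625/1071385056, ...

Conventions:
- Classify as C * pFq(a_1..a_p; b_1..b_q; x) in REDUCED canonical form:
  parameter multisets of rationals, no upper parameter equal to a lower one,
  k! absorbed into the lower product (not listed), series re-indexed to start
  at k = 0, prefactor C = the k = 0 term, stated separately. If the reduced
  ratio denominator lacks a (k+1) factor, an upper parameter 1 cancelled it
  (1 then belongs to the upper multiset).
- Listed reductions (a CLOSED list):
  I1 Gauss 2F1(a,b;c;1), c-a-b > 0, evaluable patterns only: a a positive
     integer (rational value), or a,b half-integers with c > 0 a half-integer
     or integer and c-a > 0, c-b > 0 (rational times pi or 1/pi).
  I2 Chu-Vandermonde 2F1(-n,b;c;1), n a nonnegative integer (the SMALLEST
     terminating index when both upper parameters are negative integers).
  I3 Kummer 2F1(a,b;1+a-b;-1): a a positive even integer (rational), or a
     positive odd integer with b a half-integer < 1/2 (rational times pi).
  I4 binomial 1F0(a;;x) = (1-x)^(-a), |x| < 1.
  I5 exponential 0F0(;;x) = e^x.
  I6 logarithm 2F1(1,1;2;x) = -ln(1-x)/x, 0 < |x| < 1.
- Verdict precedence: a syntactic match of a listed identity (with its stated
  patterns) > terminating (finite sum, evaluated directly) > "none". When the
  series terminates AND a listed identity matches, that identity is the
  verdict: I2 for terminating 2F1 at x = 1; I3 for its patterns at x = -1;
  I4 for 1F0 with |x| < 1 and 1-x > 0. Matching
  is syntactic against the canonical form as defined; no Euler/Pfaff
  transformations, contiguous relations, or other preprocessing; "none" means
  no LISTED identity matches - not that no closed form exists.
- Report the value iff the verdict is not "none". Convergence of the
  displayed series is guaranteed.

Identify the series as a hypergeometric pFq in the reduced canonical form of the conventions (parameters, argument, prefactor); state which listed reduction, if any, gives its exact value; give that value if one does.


The series (x = 5/9) is 0F1: upper {-}, lower {-6/5}, prefactor 4/5. Verdict: none. No listed pattern accepts 0F1(-; -6/5; 5/9).

Structural cue: from the first term 4/5: the two k-th powers (prefactor 4/5) combine into one argument.
Consecutive-term ratio: r(k) = (5/9) * 1 / [(k-6/5) (k+1)] - poly over poly, x = (5/9) from leading terms; C = 4/5 at k = 0.


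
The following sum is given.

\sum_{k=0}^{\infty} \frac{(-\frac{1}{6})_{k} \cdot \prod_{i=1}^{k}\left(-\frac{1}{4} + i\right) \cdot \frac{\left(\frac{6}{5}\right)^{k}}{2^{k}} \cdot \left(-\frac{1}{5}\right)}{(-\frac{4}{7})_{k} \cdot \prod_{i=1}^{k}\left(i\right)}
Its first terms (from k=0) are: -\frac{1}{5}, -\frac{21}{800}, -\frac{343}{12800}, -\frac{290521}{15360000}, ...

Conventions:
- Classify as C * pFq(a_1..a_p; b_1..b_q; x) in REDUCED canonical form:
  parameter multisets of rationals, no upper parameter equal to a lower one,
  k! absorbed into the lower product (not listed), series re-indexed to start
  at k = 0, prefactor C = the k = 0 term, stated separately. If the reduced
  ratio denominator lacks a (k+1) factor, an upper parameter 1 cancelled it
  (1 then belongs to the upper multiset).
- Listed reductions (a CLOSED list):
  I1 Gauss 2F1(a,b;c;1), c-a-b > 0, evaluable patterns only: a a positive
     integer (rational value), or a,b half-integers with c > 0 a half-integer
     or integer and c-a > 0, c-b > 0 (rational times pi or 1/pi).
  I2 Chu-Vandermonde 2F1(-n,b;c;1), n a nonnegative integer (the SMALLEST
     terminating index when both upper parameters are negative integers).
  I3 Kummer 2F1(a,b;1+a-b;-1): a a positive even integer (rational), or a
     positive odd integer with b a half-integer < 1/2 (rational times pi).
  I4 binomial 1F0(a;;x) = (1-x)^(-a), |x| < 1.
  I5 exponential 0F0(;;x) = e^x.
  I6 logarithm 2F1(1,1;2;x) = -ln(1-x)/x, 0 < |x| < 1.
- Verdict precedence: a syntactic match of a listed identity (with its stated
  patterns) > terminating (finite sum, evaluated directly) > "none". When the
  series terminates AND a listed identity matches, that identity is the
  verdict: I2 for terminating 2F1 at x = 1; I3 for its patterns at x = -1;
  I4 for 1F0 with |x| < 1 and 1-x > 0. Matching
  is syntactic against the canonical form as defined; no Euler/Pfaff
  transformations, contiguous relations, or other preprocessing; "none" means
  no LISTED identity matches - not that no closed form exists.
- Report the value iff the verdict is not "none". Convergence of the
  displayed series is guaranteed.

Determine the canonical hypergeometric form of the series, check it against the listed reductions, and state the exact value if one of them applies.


The series (x = \frac{3}{5}) is 2F1: upper {-\frac{1}{6}, \frac{3}{4}}, lower {-\frac{4}{7}}, prefactor -\frac{1}{5}. Verdict: none (x = \frac{3}{5}): each listed identity misses the multisets {-\frac{1}{6}, \frac{3}{4}} ; {-\frac{4}{7}}.

The tell: from the first term -\frac{1}{5}: the running product (C = -1/5, x = 3/5) telescopes to a rising factorial.
Ratio: r(k) = \frac{3}{5} * (k-\frac{1}{6}) (k+\frac{3}{4}) / [(k-\frac{4}{7}) (k+1)] - rational in k, leading ratio \frac{3}{5}; with t_0 = -\frac{1}{5}, classification follows.


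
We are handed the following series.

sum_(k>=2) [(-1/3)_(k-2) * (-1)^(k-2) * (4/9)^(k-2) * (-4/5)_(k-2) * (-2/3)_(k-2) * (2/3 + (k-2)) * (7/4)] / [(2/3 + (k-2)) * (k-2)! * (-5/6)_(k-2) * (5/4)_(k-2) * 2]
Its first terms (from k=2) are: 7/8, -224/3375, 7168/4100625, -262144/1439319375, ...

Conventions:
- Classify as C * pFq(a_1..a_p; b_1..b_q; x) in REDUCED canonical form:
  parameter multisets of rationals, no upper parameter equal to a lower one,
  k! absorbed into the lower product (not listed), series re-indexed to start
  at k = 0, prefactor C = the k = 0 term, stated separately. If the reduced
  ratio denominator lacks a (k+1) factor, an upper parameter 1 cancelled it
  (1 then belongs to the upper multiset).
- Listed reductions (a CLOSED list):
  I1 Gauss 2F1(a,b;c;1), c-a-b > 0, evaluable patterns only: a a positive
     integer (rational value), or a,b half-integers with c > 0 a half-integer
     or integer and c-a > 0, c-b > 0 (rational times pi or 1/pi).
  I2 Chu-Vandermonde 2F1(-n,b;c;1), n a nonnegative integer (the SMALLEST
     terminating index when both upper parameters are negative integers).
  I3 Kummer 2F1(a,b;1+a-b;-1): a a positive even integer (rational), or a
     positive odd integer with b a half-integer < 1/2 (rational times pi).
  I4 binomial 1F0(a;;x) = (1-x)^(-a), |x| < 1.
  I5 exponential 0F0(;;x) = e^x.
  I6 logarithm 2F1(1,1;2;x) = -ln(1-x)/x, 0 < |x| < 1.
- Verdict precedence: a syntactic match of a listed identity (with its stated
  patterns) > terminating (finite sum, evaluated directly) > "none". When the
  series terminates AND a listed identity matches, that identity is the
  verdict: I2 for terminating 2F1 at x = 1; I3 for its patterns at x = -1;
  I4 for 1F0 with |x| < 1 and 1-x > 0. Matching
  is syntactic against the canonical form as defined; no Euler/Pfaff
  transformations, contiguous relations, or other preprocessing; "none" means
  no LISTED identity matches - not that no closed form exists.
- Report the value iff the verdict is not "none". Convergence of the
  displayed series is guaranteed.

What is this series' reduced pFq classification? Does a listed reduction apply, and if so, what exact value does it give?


Prefactor 7/8, argument -4/9: 3F2 with upper {-4/5, -2/3, -1/3} over lower {-5/6, 5/4}. Verdict: no listed reduction: x = -4/9 and upper {-4/5, -2/3, -1/3} fail every I1-I6 pattern.

Structural cue: x = (-4/9) and the constant factors (C = 7/8, x = -4/9) combine into one prefactor.
Consecutive-term ratio: r(k) = (-4/9) * (k-4/5) (k-2/3) (k-1/3) / [(k-5/6) (k+5/4) (k+1)] - poly over poly, x = (-4/9) from leading terms; C = 7/8 at k = 0.


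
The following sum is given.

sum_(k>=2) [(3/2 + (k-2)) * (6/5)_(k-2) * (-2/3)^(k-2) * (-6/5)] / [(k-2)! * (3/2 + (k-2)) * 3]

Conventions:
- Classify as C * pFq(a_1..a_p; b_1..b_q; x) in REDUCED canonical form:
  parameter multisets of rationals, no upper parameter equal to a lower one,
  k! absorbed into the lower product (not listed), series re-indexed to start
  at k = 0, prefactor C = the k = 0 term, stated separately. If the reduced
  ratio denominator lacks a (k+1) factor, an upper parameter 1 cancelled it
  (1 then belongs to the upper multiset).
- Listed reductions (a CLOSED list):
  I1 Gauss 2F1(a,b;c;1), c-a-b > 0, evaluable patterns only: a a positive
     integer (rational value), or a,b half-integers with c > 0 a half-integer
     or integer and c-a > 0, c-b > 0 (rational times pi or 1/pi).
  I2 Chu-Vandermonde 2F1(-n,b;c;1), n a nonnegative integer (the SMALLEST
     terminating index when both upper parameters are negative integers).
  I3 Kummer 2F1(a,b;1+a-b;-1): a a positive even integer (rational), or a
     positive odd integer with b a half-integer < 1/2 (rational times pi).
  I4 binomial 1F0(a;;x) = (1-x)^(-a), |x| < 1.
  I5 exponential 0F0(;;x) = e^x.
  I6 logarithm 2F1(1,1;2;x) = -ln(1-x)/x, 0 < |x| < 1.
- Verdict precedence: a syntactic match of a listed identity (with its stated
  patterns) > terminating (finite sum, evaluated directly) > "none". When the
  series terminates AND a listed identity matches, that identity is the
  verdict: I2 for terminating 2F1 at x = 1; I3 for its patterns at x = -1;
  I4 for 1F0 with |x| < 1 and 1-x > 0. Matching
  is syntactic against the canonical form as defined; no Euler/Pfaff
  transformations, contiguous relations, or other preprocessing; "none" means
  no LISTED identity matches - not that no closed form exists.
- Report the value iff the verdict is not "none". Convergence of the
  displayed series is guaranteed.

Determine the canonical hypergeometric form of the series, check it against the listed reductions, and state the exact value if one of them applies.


Classification (C = -2/5): 1F0 with upper {6/5}, lower {-}, argument x = -2/3. Verdict at x = -2/3: the I4 binomial reduction matches (the 1F0 binomial series: exponent -6/5, x = -2/3). Sum: (-2/5) * (5/3)^(-6/5).

Key step: t_0 = -2/5 here, and the constant factors (prefactor -2/5) combine into one prefactor.
Ratio: r(k) = (-2/3) * (k+6/5) / [(k+1)] - rational in k, leading ratio (-2/3); with t_0 = -2/5, classification follows.


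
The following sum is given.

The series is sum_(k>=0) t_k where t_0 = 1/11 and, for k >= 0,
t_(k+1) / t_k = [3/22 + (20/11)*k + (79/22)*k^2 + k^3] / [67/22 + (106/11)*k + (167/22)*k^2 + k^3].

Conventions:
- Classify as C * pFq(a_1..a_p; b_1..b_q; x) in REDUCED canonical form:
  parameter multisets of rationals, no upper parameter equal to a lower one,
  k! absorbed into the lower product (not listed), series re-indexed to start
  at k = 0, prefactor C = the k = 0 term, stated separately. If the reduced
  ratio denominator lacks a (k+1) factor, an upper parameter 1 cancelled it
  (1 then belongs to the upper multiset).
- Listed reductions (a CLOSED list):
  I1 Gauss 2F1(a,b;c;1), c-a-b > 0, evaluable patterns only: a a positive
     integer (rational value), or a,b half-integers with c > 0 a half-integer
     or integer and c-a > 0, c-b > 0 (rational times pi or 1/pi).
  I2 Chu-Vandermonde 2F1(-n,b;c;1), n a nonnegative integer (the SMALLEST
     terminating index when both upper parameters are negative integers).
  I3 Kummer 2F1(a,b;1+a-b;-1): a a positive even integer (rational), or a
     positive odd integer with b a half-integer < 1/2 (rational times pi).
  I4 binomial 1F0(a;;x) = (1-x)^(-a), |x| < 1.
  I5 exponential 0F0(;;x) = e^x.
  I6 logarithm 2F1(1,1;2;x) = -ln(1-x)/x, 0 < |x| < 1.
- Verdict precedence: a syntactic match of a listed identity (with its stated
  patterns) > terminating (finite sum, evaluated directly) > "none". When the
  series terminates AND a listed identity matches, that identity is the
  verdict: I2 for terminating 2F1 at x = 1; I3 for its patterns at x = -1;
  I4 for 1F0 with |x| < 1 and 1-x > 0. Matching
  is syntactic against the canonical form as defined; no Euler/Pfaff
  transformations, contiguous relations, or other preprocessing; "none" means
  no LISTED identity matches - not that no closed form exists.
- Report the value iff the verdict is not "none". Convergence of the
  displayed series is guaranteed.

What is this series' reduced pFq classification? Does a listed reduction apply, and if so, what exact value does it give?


This is 1/11 * 2F1(1/11, 3; 67/11; 1) in reduced canonical form. Verdict at x = 1: the Gauss summation I1 matches (x = 1: the Gamma ratio telescopes since c-a-b = 3 > 0 and a = 3 in Z>0). Sum: 1428/14641.

The tell: from the first term 1/11: the ratio is unreduced: k + 1/2 divides both sides (C = 1/11).
Term ratio: r(k) = 1 * (k+1/11) (k+3) / [(k+67/11) (k+1)] ; factor over Q: parameters, x = 1, and C = 1/11.


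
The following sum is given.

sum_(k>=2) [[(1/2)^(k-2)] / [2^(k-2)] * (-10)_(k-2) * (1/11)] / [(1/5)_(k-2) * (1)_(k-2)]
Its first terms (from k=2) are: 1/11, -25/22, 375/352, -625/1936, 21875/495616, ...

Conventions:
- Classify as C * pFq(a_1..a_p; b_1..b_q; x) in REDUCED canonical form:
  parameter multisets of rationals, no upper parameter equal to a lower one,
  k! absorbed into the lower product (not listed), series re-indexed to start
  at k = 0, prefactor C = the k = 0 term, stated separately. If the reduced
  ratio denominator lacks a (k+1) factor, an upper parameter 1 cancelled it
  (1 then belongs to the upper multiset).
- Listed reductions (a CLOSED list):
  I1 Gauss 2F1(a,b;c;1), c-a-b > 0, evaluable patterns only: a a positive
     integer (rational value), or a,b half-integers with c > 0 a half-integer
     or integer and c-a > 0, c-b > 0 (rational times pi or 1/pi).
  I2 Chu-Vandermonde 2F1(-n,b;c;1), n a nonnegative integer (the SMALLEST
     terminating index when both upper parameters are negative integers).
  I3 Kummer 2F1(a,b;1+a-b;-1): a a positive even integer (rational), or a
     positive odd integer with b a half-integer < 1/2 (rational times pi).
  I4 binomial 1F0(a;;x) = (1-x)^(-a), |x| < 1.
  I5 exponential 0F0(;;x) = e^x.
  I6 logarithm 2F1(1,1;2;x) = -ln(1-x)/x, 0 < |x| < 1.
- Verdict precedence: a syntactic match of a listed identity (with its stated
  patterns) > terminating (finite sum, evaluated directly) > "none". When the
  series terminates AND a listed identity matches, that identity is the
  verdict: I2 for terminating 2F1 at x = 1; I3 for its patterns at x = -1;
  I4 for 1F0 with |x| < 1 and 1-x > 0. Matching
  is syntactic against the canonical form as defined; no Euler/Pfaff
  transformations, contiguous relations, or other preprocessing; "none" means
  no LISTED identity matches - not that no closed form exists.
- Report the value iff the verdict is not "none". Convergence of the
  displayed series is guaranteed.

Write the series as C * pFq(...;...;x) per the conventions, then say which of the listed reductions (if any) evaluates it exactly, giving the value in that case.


The series (x = 1/4) is 1F1: upper {-10}, lower {1/5}, prefactor 1/11. Verdict: terminating. With -10 upstairs the series is a 11-term polynomial sum; evaluated term by term. Value: -3665093949278197399/13997647170619047936.

Key step: t_0 being 1/11, the two k-th powers (prefactor 1/11) combine into one argument.
Consecutive-term ratio: r(k) = (1/4) * (k-10) / [(k+1/5) (k+1)] ; factor over Q: parameters, x = (1/4), and C = 1/11.


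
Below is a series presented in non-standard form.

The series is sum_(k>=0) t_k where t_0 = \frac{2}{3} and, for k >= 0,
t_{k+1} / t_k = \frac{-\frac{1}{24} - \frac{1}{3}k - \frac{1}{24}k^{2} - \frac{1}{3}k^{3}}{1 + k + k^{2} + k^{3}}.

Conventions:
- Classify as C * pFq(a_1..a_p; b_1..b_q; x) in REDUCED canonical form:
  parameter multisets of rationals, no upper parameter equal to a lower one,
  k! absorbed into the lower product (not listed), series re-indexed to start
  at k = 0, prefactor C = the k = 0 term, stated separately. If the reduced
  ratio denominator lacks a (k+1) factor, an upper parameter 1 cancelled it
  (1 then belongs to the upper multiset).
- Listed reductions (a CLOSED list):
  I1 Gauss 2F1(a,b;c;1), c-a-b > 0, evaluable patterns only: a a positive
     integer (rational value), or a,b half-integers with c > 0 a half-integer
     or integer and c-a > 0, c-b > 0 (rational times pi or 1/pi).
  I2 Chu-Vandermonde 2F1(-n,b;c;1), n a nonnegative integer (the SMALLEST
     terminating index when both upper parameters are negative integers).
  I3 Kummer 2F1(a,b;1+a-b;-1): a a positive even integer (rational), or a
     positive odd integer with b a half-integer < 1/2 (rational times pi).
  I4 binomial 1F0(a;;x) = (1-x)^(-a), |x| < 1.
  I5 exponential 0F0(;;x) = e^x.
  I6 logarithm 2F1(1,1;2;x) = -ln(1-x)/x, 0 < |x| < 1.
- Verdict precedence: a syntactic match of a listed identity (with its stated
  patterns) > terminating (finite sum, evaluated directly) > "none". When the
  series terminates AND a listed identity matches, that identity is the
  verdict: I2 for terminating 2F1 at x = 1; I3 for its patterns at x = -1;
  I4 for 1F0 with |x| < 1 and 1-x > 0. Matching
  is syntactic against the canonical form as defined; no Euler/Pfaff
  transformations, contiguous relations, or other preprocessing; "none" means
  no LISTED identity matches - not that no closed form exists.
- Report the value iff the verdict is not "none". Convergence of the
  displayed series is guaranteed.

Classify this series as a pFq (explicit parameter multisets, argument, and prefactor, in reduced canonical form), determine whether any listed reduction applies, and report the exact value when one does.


Key observation: t_0 = \frac{2}{3} here, and cancel k^2 + 1 from the displayed ratio first; then C = 2/3, x = -1/3.
Step ratio: r(k) = -\frac{1}{3} * (k+\frac{1}{8}) / [(k+1)] ; factor over Q: parameters, x = -\frac{1}{3}, and C = \frac{2}{3}.

Classification (C = \frac{2}{3}): 1F0 with upper {\frac{1}{8}}, lower {-}, argument x = -\frac{1}{3}. Verdict: this is the I4 binomial reduction (the 1F0 binomial series: exponent -1/8, x = -\frac{1}{3}). Its exact value is \frac{2}{3} \cdot \left(\frac{4}{3}\right)^{-\frac{1}{8}}.
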